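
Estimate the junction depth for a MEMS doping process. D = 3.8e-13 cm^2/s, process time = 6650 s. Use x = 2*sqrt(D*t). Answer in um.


Step 1: Compute D*t = 3.8e-13 * 6650 = 2.527e-09 cm^2
Step 2: sqrt(D*t) = 5.02693e-05 cm
Step 3: x = 2 * 5.02693e-05 cm = 1.005386e-04 cm
Step 4: Convert to um (1 cm = 1e4 um): x = 1.005 um


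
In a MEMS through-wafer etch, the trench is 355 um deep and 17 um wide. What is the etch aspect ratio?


Step 1: AR = depth / width
Step 2: AR = 355 / 17
AR = 20.9


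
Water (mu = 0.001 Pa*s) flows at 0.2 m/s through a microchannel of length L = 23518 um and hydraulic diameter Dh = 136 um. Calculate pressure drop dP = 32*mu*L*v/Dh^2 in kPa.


Step 1: Convert to SI: L = 23518e-6 m, Dh = 136e-6 m
Step 2: dP = 32 * 0.001 * 23518e-6 * 0.2 / (136e-6)^2
Step 3: dP = 8137.72 Pa
Step 4: Convert to kPa: dP = 8.14 kPa


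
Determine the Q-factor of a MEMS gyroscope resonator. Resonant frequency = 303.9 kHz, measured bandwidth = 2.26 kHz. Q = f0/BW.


Step 1: Q = f0 / bandwidth
Step 2: Q = 303.9 / 2.26
Q = 134.5


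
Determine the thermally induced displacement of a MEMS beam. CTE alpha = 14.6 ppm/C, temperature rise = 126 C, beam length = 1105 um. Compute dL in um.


Step 1: Convert CTE: alpha = 14.6 ppm/C = 14.6e-6 /C
Step 2: dL = 14.6e-6 * 126 * 1105
dL = 2.0328 um


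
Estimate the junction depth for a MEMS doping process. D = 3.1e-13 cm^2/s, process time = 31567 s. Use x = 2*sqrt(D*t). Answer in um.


Step 1: Compute D*t = 3.1e-13 * 31567 = 9.78577e-09 cm^2
Step 2: sqrt(D*t) = 9.89231e-05 cm
Step 3: x = 2 * 9.89231e-05 cm = 1.978462e-04 cm
Step 4: Convert to um (1 cm = 1e4 um): x = 1.978 um


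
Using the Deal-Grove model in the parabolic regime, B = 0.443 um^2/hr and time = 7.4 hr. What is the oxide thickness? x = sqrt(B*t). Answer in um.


Step 1: Compute B*t = 0.443 * 7.4 = 3.2782
Step 2: x = sqrt(3.2782)
x = 1.811 um


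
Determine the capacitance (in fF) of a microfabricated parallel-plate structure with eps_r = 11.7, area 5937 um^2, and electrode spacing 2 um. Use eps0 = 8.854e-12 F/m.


Step 1: Convert area to m^2: A = 5937e-12 m^2
Step 2: Convert gap to m: d = 2e-6 m
Step 3: C = eps0 * eps_r * A / d
C = 8.854e-12 * 11.7 * 5937e-12 / 2e-6
Step 4: Convert to fF (multiply by 1e15).
C = 307.51 fF


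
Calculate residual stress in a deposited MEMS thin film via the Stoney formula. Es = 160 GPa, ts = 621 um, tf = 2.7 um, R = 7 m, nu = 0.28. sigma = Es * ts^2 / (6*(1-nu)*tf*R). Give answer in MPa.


Step 1: Compute numerator: Es * ts^2 = 160 * 621^2 = 61702560 (GPa*um^2)
Step 2: Compute denominator (R in um): 6*(1-nu)*tf*R = 6*0.72*2.7*7e6 = 81648000.0 (um^2)
Step 3: sigma (GPa) = 61702560 / 81648000.0 = 7.55714e-01 GPa
Step 4: Convert to MPa (x1000): sigma = 755.7 MPa


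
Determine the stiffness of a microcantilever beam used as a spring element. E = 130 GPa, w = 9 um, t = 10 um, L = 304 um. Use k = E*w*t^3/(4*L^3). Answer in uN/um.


Step 1: Convert E to consistent units (1 GPa = 1000 uN/um^2).
E = 130 GPa = 130000 uN/um^2
Step 2: Compute t^3 = 10^3 = 1000
Step 3: Compute L^3 = 304^3 = 28094464
Step 4: k = 130000 * 9 * 1000 / (4 * 28094464)
k = 10.4113 uN/um


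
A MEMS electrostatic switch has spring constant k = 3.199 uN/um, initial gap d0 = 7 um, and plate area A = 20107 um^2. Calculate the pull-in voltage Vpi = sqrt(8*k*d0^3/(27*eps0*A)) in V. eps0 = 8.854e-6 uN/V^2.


Step 1: Compute numerator: 8 * k * d0^3 = 8 * 3.199 * 7^3 = 8778.056
Step 2: Compute denominator: 27 * eps0 * A = 27 * 8.854e-6 * 20107 = 4.806739
Step 3: Vpi = sqrt(8778.056 / 4.806739)
Vpi = 42.73 V


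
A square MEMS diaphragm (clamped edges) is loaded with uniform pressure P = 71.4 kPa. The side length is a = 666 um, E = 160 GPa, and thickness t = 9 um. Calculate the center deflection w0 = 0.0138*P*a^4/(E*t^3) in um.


Step 1: Convert pressure to compatible units (E is in GPa, so P in GPa).
P = 71.4 kPa = 71.4e-6 GPa
Step 2: Compute numerator: 0.0138 * P * a^4.
a^4 = 666^4 = 196741925136
numerator = 0.0138 * 71.4e-6 * 196741925136 = 1.93854e+05
Step 3: Compute denominator: E * t^3 = 160 * 9^3 = 116640
Step 4: w0 = numerator / denominator = 1.93854e+05 / 116640 = 1.662 um


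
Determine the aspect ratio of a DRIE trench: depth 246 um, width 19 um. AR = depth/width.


Step 1: AR = depth / width
Step 2: AR = 246 / 19
AR = 12.9


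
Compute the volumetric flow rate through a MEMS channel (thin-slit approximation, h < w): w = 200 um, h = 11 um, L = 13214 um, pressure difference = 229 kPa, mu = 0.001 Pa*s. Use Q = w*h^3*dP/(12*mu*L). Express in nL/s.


Step 1: Convert all dimensions to SI (meters).
w = 200e-6 m, h = 11e-6 m, L = 13214e-6 m, dP = 229e3 Pa
Step 2: Q = w * h^3 * dP / (12 * mu * L)
Q = 200e-6 * (11e-6)^3 * 229e3 / (12 * 0.001 * 13214e-6) = 3.8443948e-10 m^3/s
Step 3: Convert Q from m^3/s to nL/s (1 m^3 = 1e12 nL, so multiply by 1e12).
Q = 384.439 nL/s


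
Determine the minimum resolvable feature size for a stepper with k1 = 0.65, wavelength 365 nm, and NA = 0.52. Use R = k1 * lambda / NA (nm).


Step 1: Identify values: k1 = 0.65, lambda = 365 nm, NA = 0.52
Step 2: R = k1 * lambda / NA
R = 0.65 * 365 / 0.52
R = 456.3 nm


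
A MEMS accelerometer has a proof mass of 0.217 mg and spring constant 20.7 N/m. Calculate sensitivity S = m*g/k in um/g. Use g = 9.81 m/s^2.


Step 1: Convert mass: m = 0.217 mg = 2.17e-07 kg
Step 2: S = m * g / k = 2.17e-07 * 9.81 / 20.7
Step 3: S = 1.03e-07 m/g
Step 4: Convert to um/g: S = 0.103 um/g


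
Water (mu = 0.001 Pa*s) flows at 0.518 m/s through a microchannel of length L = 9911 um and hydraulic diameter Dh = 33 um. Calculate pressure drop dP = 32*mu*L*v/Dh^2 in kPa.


Step 1: Convert to SI: L = 9911e-6 m, Dh = 33e-6 m
Step 2: dP = 32 * 0.001 * 9911e-6 * 0.518 / (33e-6)^2
Step 3: dP = 150858.34 Pa
Step 4: Convert to kPa: dP = 150.86 kPa


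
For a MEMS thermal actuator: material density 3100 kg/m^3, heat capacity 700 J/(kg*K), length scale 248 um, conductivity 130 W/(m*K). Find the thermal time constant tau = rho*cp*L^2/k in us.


Step 1: Convert L to m: L = 248e-6 m
Step 2: L^2 = (248e-6)^2 = 6.1504e-08 m^2
Step 3: tau = 3100 * 700 * 6.1504e-08 / 130 = 1.02664369e-03 s
Step 4: Convert to microseconds (multiply by 1e6).
tau = 1026.644 us


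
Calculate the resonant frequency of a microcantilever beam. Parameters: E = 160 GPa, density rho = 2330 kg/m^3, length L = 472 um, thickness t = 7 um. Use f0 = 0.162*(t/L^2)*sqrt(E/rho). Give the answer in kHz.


Step 1: Convert units to SI.
t_SI = 7e-6 m, L_SI = 472e-6 m
Step 2: Calculate sqrt(E/rho).
sqrt(160e9 / 2330) = 8286.71 m/s
Step 3: Compute f0.
f0 = 0.162 * 7e-6 / (472e-6)^2 * 8286.71 = 42180.4 Hz = 42.18 kHz


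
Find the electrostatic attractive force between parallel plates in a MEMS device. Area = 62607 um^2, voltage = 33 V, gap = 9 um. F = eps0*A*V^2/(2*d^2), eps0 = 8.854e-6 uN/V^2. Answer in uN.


Step 1: Identify parameters.
eps0 = 8.854e-6 uN/V^2, A = 62607 um^2, V = 33 V, d = 9 um
Step 2: Compute V^2 = 33^2 = 1089
Step 3: Compute d^2 = 9^2 = 81
Step 4: F = 0.5 * 8.854e-6 * 62607 * 1089 / 81
F = 3.726 uN


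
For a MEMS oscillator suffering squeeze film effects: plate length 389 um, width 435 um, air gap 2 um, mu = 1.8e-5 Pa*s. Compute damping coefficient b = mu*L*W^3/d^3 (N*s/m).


Step 1: Convert to SI.
L = 389e-6 m, W = 435e-6 m, d = 2e-6 m
Step 2: W^3 = (435e-6)^3 = 8.23e-11 m^3
Step 3: d^3 = (2e-6)^3 = 8.00e-18 m^3
Step 4: b = 1.8e-5 * 389e-6 * 8.23e-11 / 8.00e-18
b = 7.20e-02 N*s/m


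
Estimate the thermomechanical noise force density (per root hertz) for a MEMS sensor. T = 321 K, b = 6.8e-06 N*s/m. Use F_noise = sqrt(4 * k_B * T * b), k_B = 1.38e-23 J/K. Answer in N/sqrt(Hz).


Step 1: Compute 4 * k_B * T * b
= 4 * 1.38e-23 * 321 * 6.8e-06
= 1.2049e-25 N^2/Hz
Step 2: F_noise = sqrt(1.2049e-25)
F_noise = 3.47e-13 N/sqrt(Hz)


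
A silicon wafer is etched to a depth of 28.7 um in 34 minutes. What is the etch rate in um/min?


Step 1: Etch rate = depth / time
Step 2: rate = 28.7 / 34
rate = 0.844 um/min


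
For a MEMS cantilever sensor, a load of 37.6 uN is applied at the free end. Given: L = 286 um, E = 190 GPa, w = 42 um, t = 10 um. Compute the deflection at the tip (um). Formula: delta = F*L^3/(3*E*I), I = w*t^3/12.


Step 1: Calculate the second moment of area.
I = w * t^3 / 12 = 42 * 10^3 / 12 = 3500.0 um^4
Step 2: Convert E to consistent units (1 GPa = 1000 uN/um^2).
E = 190 GPa = 190000 uN/um^2
Step 3: Calculate tip deflection.
delta = F * L^3 / (3 * E * I)
delta = 37.6 * 286^3 / (3 * 190000 * 3500.0)
delta = 0.4409 um


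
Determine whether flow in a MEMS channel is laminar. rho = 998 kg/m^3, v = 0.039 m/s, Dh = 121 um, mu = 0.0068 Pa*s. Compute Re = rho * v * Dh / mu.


Step 1: Convert Dh to meters: Dh = 121e-6 m
Step 2: Re = rho * v * Dh / mu
Re = 998 * 0.039 * 121e-6 / 0.0068
Re = 0.693
Since Re = 0.693 is below ~2300, the flow is laminar.


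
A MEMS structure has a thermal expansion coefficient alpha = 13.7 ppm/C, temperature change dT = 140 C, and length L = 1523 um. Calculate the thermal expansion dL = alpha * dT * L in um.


Step 1: Convert CTE: alpha = 13.7 ppm/C = 13.7e-6 /C
Step 2: dL = 13.7e-6 * 140 * 1523
dL = 2.9211 um


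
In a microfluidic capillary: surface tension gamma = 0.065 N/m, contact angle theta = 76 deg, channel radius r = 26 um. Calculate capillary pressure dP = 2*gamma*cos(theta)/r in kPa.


Step 1: cos(76 deg) = 0.2419
Step 2: Convert r to m: r = 26e-6 m
Step 3: dP = 2 * 0.065 * 0.2419 / 26e-6 = 1209.5 Pa
Step 4: Convert Pa to kPa (divide by 1000).
dP = 1.21 kPa


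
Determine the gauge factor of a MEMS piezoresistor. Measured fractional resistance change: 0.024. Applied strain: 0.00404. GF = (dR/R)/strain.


Step 1: Identify values.
dR/R = 0.024, strain = 0.00404
Step 2: GF = (dR/R) / strain = 0.024 / 0.00404
GF = 5.9


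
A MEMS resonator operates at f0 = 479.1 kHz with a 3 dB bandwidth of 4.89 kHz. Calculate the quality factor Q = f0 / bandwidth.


Step 1: Q = f0 / bandwidth
Step 2: Q = 479.1 / 4.89
Q = 98.0


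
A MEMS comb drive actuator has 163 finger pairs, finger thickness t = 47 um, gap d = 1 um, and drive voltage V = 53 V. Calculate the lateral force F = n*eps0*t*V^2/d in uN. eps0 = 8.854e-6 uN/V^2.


Step 1: Parameters: n=163, eps0=8.854e-6 uN/V^2, t=47 um, V=53 V, d=1 um
Step 2: V^2 = 2809
Step 3: F = 163 * 8.854e-6 * 47 * 2809 / 1
F = 190.536 uN


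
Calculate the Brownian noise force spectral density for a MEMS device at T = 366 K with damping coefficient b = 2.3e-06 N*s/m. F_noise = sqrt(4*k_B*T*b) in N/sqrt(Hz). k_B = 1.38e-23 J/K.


Step 1: Compute 4 * k_B * T * b
= 4 * 1.38e-23 * 366 * 2.3e-06
= 4.6467e-26 N^2/Hz
Step 2: F_noise = sqrt(4.6467e-26)
F_noise = 2.16e-13 N/sqrt(Hz)


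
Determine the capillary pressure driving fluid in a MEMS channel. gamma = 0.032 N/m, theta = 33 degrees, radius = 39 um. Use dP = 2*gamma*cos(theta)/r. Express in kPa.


Step 1: cos(33 deg) = 0.8387
Step 2: Convert r to m: r = 39e-6 m
Step 3: dP = 2 * 0.032 * 0.8387 / 39e-6 = 1376.3 Pa
Step 4: Convert Pa to kPa (divide by 1000).
dP = 1.38 kPa


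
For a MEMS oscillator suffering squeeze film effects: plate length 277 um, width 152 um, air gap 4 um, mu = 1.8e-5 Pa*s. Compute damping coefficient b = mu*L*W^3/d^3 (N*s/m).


Step 1: Convert to SI.
L = 277e-6 m, W = 152e-6 m, d = 4e-6 m
Step 2: W^3 = (152e-6)^3 = 3.51e-12 m^3
Step 3: d^3 = (4e-6)^3 = 6.40e-17 m^3
Step 4: b = 1.8e-5 * 277e-6 * 3.51e-12 / 6.40e-17
b = 2.74e-04 N*s/m


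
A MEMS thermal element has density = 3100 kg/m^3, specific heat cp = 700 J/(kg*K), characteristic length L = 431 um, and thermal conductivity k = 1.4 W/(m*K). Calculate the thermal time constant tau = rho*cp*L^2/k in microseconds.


Step 1: Convert L to m: L = 431e-6 m
Step 2: L^2 = (431e-6)^2 = 1.85761e-07 m^2
Step 3: tau = 3100 * 700 * 1.85761e-07 / 1.4 = 2.8792955e-01 s
Step 4: Convert to microseconds (multiply by 1e6).
tau = 287929.55 us


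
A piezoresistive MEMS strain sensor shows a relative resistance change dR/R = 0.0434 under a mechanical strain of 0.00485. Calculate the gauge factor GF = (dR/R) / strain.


Step 1: Identify values.
dR/R = 0.0434, strain = 0.00485
Step 2: GF = (dR/R) / strain = 0.0434 / 0.00485
GF = 8.9


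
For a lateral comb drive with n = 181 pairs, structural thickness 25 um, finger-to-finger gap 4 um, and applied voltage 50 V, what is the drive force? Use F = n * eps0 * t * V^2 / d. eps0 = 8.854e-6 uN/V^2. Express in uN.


Step 1: Parameters: n=181, eps0=8.854e-6 uN/V^2, t=25 um, V=50 V, d=4 um
Step 2: V^2 = 2500
Step 3: F = 181 * 8.854e-6 * 25 * 2500 / 4
F = 25.04 uN


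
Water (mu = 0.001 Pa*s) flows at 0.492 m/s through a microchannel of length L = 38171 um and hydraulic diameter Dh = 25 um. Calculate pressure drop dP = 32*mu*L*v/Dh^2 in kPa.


Step 1: Convert to SI: L = 38171e-6 m, Dh = 25e-6 m
Step 2: dP = 32 * 0.001 * 38171e-6 * 0.492 / (25e-6)^2
Step 3: dP = 961542.76 Pa
Step 4: Convert to kPa: dP = 961.54 kPa


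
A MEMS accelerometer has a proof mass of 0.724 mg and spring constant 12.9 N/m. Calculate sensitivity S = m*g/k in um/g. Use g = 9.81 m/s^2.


Step 1: Convert mass: m = 0.724 mg = 7.24e-07 kg
Step 2: S = m * g / k = 7.24e-07 * 9.81 / 12.9
Step 3: S = 5.51e-07 m/g
Step 4: Convert to um/g: S = 0.551 um/g


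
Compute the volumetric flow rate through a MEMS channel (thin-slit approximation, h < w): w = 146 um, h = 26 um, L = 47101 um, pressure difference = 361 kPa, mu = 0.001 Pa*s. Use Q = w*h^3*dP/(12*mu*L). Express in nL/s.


Step 1: Convert all dimensions to SI (meters).
w = 146e-6 m, h = 26e-6 m, L = 47101e-6 m, dP = 361e3 Pa
Step 2: Q = w * h^3 * dP / (12 * mu * L)
Q = 146e-6 * (26e-6)^3 * 361e3 / (12 * 0.001 * 47101e-6) = 1.63896141e-09 m^3/s
Step 3: Convert Q from m^3/s to nL/s (1 m^3 = 1e12 nL, so multiply by 1e12).
Q = 1638.961 nL/s


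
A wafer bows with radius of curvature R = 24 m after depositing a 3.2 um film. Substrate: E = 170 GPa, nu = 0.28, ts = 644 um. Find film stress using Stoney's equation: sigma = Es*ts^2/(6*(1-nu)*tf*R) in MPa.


Step 1: Compute numerator: Es * ts^2 = 170 * 644^2 = 70505120 (GPa*um^2)
Step 2: Compute denominator (R in um): 6*(1-nu)*tf*R = 6*0.72*3.2*24e6 = 331776000.0 (um^2)
Step 3: sigma (GPa) = 70505120 / 331776000.0 = 2.12508e-01 GPa
Step 4: Convert to MPa (x1000): sigma = 212.5 MPa


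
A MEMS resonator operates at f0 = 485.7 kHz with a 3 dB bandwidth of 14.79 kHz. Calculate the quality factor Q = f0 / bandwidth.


Step 1: Q = f0 / bandwidth
Step 2: Q = 485.7 / 14.79
Q = 32.8


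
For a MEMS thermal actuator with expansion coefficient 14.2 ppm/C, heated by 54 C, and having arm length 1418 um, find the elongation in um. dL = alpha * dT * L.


Step 1: Convert CTE: alpha = 14.2 ppm/C = 14.2e-6 /C
Step 2: dL = 14.2e-6 * 54 * 1418
dL = 1.0873 um


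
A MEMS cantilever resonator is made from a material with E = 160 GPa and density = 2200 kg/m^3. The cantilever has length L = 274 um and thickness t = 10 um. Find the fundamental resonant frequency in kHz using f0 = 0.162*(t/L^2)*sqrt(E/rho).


Step 1: Convert units to SI.
t_SI = 10e-6 m, L_SI = 274e-6 m
Step 2: Calculate sqrt(E/rho).
sqrt(160e9 / 2200) = 8528.03 m/s
Step 3: Compute f0.
f0 = 0.162 * 10e-6 / (274e-6)^2 * 8528.03 = 184019.0 Hz = 184.02 kHz


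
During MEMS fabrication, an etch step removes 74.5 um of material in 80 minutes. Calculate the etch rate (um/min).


Step 1: Etch rate = depth / time
Step 2: rate = 74.5 / 80
rate = 0.931 um/min


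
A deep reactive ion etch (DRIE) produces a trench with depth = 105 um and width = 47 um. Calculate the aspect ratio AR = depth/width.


Step 1: AR = depth / width
Step 2: AR = 105 / 47
AR = 2.2


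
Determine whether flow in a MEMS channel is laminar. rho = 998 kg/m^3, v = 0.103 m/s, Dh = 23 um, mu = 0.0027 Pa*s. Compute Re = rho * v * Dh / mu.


Step 1: Convert Dh to meters: Dh = 23e-6 m
Step 2: Re = rho * v * Dh / mu
Re = 998 * 0.103 * 23e-6 / 0.0027
Re = 0.876
Since Re = 0.876 is below ~2300, the flow is laminar.


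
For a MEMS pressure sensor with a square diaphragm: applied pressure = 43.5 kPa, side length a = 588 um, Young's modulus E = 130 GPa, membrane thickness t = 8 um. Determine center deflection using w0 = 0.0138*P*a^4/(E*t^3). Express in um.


Step 1: Convert pressure to compatible units (E is in GPa, so P in GPa).
P = 43.5 kPa = 43.5e-6 GPa
Step 2: Compute numerator: 0.0138 * P * a^4.
a^4 = 588^4 = 119538913536
numerator = 0.0138 * 43.5e-6 * 119538913536 = 7.175921e+04
Step 3: Compute denominator: E * t^3 = 130 * 8^3 = 66560
Step 4: w0 = numerator / denominator = 7.175921e+04 / 66560 = 1.0781 um


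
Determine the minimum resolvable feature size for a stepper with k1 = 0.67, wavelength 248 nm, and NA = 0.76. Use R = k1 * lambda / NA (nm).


Step 1: Identify values: k1 = 0.67, lambda = 248 nm, NA = 0.76
Step 2: R = k1 * lambda / NA
R = 0.67 * 248 / 0.76
R = 218.6 nm


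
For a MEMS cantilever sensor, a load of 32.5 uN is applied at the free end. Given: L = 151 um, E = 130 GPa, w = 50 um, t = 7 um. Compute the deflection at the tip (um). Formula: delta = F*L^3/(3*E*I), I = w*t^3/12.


Step 1: Calculate the second moment of area.
I = w * t^3 / 12 = 50 * 7^3 / 12 = 1429.1667 um^4
Step 2: Convert E to consistent units (1 GPa = 1000 uN/um^2).
E = 130 GPa = 130000 uN/um^2
Step 3: Calculate tip deflection.
delta = F * L^3 / (3 * E * I)
delta = 32.5 * 151^3 / (3 * 130000 * 1429.1667)
delta = 0.2008 um


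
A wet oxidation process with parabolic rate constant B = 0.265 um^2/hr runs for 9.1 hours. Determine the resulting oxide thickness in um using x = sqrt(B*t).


Step 1: Compute B*t = 0.265 * 9.1 = 2.4115
Step 2: x = sqrt(2.4115)
x = 1.553 um


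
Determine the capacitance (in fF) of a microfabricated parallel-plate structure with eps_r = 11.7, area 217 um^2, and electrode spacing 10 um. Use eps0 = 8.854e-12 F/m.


Step 1: Convert area to m^2: A = 217e-12 m^2
Step 2: Convert gap to m: d = 10e-6 m
Step 3: C = eps0 * eps_r * A / d
C = 8.854e-12 * 11.7 * 217e-12 / 10e-6
Step 4: Convert to fF (multiply by 1e15).
C = 2.25 fF


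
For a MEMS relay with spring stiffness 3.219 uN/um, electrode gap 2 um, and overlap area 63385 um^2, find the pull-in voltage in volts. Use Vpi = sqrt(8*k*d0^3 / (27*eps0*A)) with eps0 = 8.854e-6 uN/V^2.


Step 1: Compute numerator: 8 * k * d0^3 = 8 * 3.219 * 2^3 = 206.016
Step 2: Compute denominator: 27 * eps0 * A = 27 * 8.854e-6 * 63385 = 15.152691
Step 3: Vpi = sqrt(206.016 / 15.152691)
Vpi = 3.69 V


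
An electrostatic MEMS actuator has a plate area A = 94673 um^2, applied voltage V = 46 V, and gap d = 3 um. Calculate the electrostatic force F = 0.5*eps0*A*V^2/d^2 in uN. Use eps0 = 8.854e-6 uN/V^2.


Step 1: Identify parameters.
eps0 = 8.854e-6 uN/V^2, A = 94673 um^2, V = 46 V, d = 3 um
Step 2: Compute V^2 = 46^2 = 2116
Step 3: Compute d^2 = 3^2 = 9
Step 4: F = 0.5 * 8.854e-6 * 94673 * 2116 / 9
F = 98.539 uN


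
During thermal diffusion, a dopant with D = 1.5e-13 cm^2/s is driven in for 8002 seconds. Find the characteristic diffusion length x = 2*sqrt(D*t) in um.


Step 1: Compute D*t = 1.5e-13 * 8002 = 1.2003e-09 cm^2
Step 2: sqrt(D*t) = 3.4645e-05 cm
Step 3: x = 2 * 3.4645e-05 cm = 6.929e-05 cm
Step 4: Convert to um (1 cm = 1e4 um): x = 0.693 um


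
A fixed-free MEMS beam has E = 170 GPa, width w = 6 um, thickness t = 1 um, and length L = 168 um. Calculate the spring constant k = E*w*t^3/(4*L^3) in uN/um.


Step 1: Convert E to consistent units (1 GPa = 1000 uN/um^2).
E = 170 GPa = 170000 uN/um^2
Step 2: Compute t^3 = 1^3 = 1
Step 3: Compute L^3 = 168^3 = 4741632
Step 4: k = 170000 * 6 * 1 / (4 * 4741632)
k = 0.0538 uN/um


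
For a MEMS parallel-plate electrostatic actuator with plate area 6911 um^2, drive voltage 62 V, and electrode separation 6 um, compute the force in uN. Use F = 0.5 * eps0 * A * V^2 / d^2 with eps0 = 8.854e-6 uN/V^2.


Step 1: Identify parameters.
eps0 = 8.854e-6 uN/V^2, A = 6911 um^2, V = 62 V, d = 6 um
Step 2: Compute V^2 = 62^2 = 3844
Step 3: Compute d^2 = 6^2 = 36
Step 4: F = 0.5 * 8.854e-6 * 6911 * 3844 / 36
F = 3.267 uN


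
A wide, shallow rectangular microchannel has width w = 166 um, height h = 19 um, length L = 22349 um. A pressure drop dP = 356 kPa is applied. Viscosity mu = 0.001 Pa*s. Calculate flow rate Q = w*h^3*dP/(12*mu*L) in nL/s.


Step 1: Convert all dimensions to SI (meters).
w = 166e-6 m, h = 19e-6 m, L = 22349e-6 m, dP = 356e3 Pa
Step 2: Q = w * h^3 * dP / (12 * mu * L)
Q = 166e-6 * (19e-6)^3 * 356e3 / (12 * 0.001 * 22349e-6) = 1.5114e-09 m^3/s
Step 3: Convert Q from m^3/s to nL/s (1 m^3 = 1e12 nL, so multiply by 1e12).
Q = 1511.4 nL/s


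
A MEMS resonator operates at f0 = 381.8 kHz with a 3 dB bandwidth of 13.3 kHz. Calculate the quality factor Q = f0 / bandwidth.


Step 1: Q = f0 / bandwidth
Step 2: Q = 381.8 / 13.3
Q = 28.7


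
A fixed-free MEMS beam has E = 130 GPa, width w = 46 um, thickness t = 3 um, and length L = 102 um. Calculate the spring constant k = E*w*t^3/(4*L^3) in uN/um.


Step 1: Convert E to consistent units (1 GPa = 1000 uN/um^2).
E = 130 GPa = 130000 uN/um^2
Step 2: Compute t^3 = 3^3 = 27
Step 3: Compute L^3 = 102^3 = 1061208
Step 4: k = 130000 * 46 * 27 / (4 * 1061208)
k = 38.0368 uN/um


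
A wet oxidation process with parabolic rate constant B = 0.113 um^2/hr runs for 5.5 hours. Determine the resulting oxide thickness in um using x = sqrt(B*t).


Step 1: Compute B*t = 0.113 * 5.5 = 0.6215
Step 2: x = sqrt(0.6215)
x = 0.788 um


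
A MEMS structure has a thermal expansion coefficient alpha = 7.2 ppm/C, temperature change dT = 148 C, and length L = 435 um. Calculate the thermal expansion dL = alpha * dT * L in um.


Step 1: Convert CTE: alpha = 7.2 ppm/C = 7.2e-6 /C
Step 2: dL = 7.2e-6 * 148 * 435
dL = 0.4635 um


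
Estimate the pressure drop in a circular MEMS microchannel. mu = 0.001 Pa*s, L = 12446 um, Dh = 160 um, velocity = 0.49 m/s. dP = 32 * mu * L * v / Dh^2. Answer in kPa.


Step 1: Convert to SI: L = 12446e-6 m, Dh = 160e-6 m
Step 2: dP = 32 * 0.001 * 12446e-6 * 0.49 / (160e-6)^2
Step 3: dP = 7623.18 Pa
Step 4: Convert to kPa: dP = 7.62 kPa


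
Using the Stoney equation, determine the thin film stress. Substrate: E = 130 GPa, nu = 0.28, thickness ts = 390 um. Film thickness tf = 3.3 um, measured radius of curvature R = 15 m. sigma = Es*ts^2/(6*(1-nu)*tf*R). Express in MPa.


Step 1: Compute numerator: Es * ts^2 = 130 * 390^2 = 19773000 (GPa*um^2)
Step 2: Compute denominator (R in um): 6*(1-nu)*tf*R = 6*0.72*3.3*15e6 = 213840000.0 (um^2)
Step 3: sigma (GPa) = 19773000 / 213840000.0 = 9.2466e-02 GPa
Step 4: Convert to MPa (x1000): sigma = 92.5 MPa


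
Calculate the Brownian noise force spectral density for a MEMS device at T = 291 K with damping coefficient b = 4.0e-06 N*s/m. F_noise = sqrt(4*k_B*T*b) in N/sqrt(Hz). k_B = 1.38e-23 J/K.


Step 1: Compute 4 * k_B * T * b
= 4 * 1.38e-23 * 291 * 4.0e-06
= 6.4253e-26 N^2/Hz
Step 2: F_noise = sqrt(6.4253e-26)
F_noise = 2.53e-13 N/sqrt(Hz)


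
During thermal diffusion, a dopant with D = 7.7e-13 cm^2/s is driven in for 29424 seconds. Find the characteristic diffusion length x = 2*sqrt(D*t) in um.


Step 1: Compute D*t = 7.7e-13 * 29424 = 2.265648e-08 cm^2
Step 2: sqrt(D*t) = 1.5052e-04 cm
Step 3: x = 2 * 1.5052e-04 cm = 3.0104e-04 cm
Step 4: Convert to um (1 cm = 1e4 um): x = 3.01 um


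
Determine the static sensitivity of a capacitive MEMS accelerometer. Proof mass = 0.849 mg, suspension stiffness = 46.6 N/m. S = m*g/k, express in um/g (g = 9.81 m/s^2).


Step 1: Convert mass: m = 0.849 mg = 8.49e-07 kg
Step 2: S = m * g / k = 8.49e-07 * 9.81 / 46.6
Step 3: S = 1.79e-07 m/g
Step 4: Convert to um/g: S = 0.179 um/g


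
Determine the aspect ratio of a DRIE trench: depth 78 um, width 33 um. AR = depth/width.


Step 1: AR = depth / width
Step 2: AR = 78 / 33
AR = 2.4


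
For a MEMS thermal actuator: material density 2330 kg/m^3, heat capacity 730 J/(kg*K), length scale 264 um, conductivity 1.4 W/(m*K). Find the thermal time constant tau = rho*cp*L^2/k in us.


Step 1: Convert L to m: L = 264e-6 m
Step 2: L^2 = (264e-6)^2 = 6.9696e-08 m^2
Step 3: tau = 2330 * 730 * 6.9696e-08 / 1.4 = 8.467566171e-02 s
Step 4: Convert to microseconds (multiply by 1e6).
tau = 84675.662 us


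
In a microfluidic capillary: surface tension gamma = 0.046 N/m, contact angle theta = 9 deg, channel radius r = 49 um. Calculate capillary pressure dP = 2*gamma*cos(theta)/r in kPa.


Step 1: cos(9 deg) = 0.9877
Step 2: Convert r to m: r = 49e-6 m
Step 3: dP = 2 * 0.046 * 0.9877 / 49e-6 = 1854.5 Pa
Step 4: Convert Pa to kPa (divide by 1000).
dP = 1.85 kPa


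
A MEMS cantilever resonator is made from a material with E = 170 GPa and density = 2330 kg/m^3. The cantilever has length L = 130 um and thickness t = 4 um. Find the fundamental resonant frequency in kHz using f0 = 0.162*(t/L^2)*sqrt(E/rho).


Step 1: Convert units to SI.
t_SI = 4e-6 m, L_SI = 130e-6 m
Step 2: Calculate sqrt(E/rho).
sqrt(170e9 / 2330) = 8541.74 m/s
Step 3: Compute f0.
f0 = 0.162 * 4e-6 / (130e-6)^2 * 8541.74 = 327517.6 Hz = 327.52 kHz


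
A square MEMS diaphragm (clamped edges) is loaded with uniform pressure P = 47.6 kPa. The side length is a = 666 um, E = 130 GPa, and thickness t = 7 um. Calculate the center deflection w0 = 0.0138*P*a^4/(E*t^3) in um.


Step 1: Convert pressure to compatible units (E is in GPa, so P in GPa).
P = 47.6 kPa = 47.6e-6 GPa
Step 2: Compute numerator: 0.0138 * P * a^4.
a^4 = 666^4 = 196741925136
numerator = 0.0138 * 47.6e-6 * 196741925136 = 1.292358e+05
Step 3: Compute denominator: E * t^3 = 130 * 7^3 = 44590
Step 4: w0 = numerator / denominator = 1.292358e+05 / 44590 = 2.8983 um


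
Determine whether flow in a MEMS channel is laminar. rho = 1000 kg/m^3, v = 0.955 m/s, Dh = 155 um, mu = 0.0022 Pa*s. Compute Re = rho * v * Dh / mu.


Step 1: Convert Dh to meters: Dh = 155e-6 m
Step 2: Re = rho * v * Dh / mu
Re = 1000 * 0.955 * 155e-6 / 0.0022
Re = 67.284
Since Re = 67.284 is below ~2300, the flow is laminar.


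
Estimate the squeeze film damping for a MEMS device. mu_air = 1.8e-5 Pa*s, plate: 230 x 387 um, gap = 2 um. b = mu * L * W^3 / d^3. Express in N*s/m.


Step 1: Convert to SI.
L = 230e-6 m, W = 387e-6 m, d = 2e-6 m
Step 2: W^3 = (387e-6)^3 = 5.80e-11 m^3
Step 3: d^3 = (2e-6)^3 = 8.00e-18 m^3
Step 4: b = 1.8e-5 * 230e-6 * 5.80e-11 / 8.00e-18
b = 3.00e-02 N*s/m


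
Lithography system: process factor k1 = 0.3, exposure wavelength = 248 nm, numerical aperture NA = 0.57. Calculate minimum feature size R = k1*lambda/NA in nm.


Step 1: Identify values: k1 = 0.3, lambda = 248 nm, NA = 0.57
Step 2: R = k1 * lambda / NA
R = 0.3 * 248 / 0.57
R = 130.5 nm


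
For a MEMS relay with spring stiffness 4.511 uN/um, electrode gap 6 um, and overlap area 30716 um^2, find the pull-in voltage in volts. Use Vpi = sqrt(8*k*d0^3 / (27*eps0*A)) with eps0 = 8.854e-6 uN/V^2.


Step 1: Compute numerator: 8 * k * d0^3 = 8 * 4.511 * 6^3 = 7795.008
Step 2: Compute denominator: 27 * eps0 * A = 27 * 8.854e-6 * 30716 = 7.342906
Step 3: Vpi = sqrt(7795.008 / 7.342906)
Vpi = 32.58 V


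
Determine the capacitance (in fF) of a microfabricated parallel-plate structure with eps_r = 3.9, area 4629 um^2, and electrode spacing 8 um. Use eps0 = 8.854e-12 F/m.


Step 1: Convert area to m^2: A = 4629e-12 m^2
Step 2: Convert gap to m: d = 8e-6 m
Step 3: C = eps0 * eps_r * A / d
C = 8.854e-12 * 3.9 * 4629e-12 / 8e-6
Step 4: Convert to fF (multiply by 1e15).
C = 19.98 fF


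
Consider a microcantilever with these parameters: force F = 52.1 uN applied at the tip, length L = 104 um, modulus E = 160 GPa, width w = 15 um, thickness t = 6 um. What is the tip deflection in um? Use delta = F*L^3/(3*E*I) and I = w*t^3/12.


Step 1: Calculate the second moment of area.
I = w * t^3 / 12 = 15 * 6^3 / 12 = 270.0 um^4
Step 2: Convert E to consistent units (1 GPa = 1000 uN/um^2).
E = 160 GPa = 160000 uN/um^2
Step 3: Calculate tip deflection.
delta = F * L^3 / (3 * E * I)
delta = 52.1 * 104^3 / (3 * 160000 * 270.0)
delta = 0.4522 um


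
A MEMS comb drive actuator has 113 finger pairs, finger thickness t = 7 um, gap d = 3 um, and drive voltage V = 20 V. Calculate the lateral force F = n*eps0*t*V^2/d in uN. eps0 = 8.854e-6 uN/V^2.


Step 1: Parameters: n=113, eps0=8.854e-6 uN/V^2, t=7 um, V=20 V, d=3 um
Step 2: V^2 = 400
Step 3: F = 113 * 8.854e-6 * 7 * 400 / 3
F = 0.934 uN


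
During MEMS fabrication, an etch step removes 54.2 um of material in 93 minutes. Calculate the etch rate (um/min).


Step 1: Etch rate = depth / time
Step 2: rate = 54.2 / 93
rate = 0.583 um/min


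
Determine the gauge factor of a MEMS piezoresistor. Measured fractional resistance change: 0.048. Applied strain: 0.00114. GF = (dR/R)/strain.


Step 1: Identify values.
dR/R = 0.048, strain = 0.00114
Step 2: GF = (dR/R) / strain = 0.048 / 0.00114
GF = 42.1


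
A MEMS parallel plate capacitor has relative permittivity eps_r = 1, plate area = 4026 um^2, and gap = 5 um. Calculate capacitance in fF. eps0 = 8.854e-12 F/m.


Step 1: Convert area to m^2: A = 4026e-12 m^2
Step 2: Convert gap to m: d = 5e-6 m
Step 3: C = eps0 * eps_r * A / d
C = 8.854e-12 * 1 * 4026e-12 / 5e-6
Step 4: Convert to fF (multiply by 1e15).
C = 7.13 fF


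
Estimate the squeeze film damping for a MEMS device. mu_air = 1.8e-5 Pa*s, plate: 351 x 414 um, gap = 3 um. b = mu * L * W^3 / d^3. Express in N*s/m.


Step 1: Convert to SI.
L = 351e-6 m, W = 414e-6 m, d = 3e-6 m
Step 2: W^3 = (414e-6)^3 = 7.10e-11 m^3
Step 3: d^3 = (3e-6)^3 = 2.70e-17 m^3
Step 4: b = 1.8e-5 * 351e-6 * 7.10e-11 / 2.70e-17
b = 1.66e-02 N*s/m


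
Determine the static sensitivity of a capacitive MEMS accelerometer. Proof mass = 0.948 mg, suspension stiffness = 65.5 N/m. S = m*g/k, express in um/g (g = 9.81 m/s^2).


Step 1: Convert mass: m = 0.948 mg = 9.48e-07 kg
Step 2: S = m * g / k = 9.48e-07 * 9.81 / 65.5
Step 3: S = 1.42e-07 m/g
Step 4: Convert to um/g: S = 0.142 um/g


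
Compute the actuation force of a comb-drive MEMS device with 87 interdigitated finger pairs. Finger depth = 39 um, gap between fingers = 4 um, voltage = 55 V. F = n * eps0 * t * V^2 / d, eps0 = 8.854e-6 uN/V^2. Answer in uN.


Step 1: Parameters: n=87, eps0=8.854e-6 uN/V^2, t=39 um, V=55 V, d=4 um
Step 2: V^2 = 3025
Step 3: F = 87 * 8.854e-6 * 39 * 3025 / 4
F = 22.719 uN


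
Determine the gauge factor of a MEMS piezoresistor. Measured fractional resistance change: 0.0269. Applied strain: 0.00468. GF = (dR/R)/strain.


Step 1: Identify values.
dR/R = 0.0269, strain = 0.00468
Step 2: GF = (dR/R) / strain = 0.0269 / 0.00468
GF = 5.7


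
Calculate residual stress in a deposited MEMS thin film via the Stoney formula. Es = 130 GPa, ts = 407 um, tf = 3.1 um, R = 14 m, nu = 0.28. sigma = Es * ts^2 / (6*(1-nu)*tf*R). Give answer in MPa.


Step 1: Compute numerator: Es * ts^2 = 130 * 407^2 = 21534370 (GPa*um^2)
Step 2: Compute denominator (R in um): 6*(1-nu)*tf*R = 6*0.72*3.1*14e6 = 187488000.0 (um^2)
Step 3: sigma (GPa) = 21534370 / 187488000.0 = 1.14857e-01 GPa
Step 4: Convert to MPa (x1000): sigma = 114.9 MPa


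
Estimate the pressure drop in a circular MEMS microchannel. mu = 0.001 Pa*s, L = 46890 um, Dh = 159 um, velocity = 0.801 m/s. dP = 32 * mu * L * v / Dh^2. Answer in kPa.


Step 1: Convert to SI: L = 46890e-6 m, Dh = 159e-6 m
Step 2: dP = 32 * 0.001 * 46890e-6 * 0.801 / (159e-6)^2
Step 3: dP = 47541.02 Pa
Step 4: Convert to kPa: dP = 47.54 kPa


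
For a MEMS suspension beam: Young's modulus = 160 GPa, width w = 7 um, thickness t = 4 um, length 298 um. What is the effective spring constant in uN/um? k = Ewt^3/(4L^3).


Step 1: Convert E to consistent units (1 GPa = 1000 uN/um^2).
E = 160 GPa = 160000 uN/um^2
Step 2: Compute t^3 = 4^3 = 64
Step 3: Compute L^3 = 298^3 = 26463592
Step 4: k = 160000 * 7 * 64 / (4 * 26463592)
k = 0.6772 uN/um


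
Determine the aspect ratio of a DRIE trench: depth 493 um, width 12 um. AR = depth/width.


Step 1: AR = depth / width
Step 2: AR = 493 / 12
AR = 41.1


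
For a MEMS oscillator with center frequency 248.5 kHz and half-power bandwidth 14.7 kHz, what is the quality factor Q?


Step 1: Q = f0 / bandwidth
Step 2: Q = 248.5 / 14.7
Q = 16.9


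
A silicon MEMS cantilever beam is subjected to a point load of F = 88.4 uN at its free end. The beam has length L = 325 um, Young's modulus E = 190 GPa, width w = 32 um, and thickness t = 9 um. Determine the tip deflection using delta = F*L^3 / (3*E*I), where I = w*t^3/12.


Step 1: Calculate the second moment of area.
I = w * t^3 / 12 = 32 * 9^3 / 12 = 1944.0 um^4
Step 2: Convert E to consistent units (1 GPa = 1000 uN/um^2).
E = 190 GPa = 190000 uN/um^2
Step 3: Calculate tip deflection.
delta = F * L^3 / (3 * E * I)
delta = 88.4 * 325^3 / (3 * 190000 * 1944.0)
delta = 2.7386 um


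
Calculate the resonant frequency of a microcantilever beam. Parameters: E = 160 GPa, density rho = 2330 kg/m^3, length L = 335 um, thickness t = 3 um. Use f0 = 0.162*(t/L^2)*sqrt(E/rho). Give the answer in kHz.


Step 1: Convert units to SI.
t_SI = 3e-6 m, L_SI = 335e-6 m
Step 2: Calculate sqrt(E/rho).
sqrt(160e9 / 2330) = 8286.71 m/s
Step 3: Compute f0.
f0 = 0.162 * 3e-6 / (335e-6)^2 * 8286.71 = 35886.3 Hz = 35.89 kHz


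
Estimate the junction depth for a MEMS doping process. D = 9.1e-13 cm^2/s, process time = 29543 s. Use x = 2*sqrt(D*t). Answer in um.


Step 1: Compute D*t = 9.1e-13 * 29543 = 2.688413e-08 cm^2
Step 2: sqrt(D*t) = 1.63964e-04 cm
Step 3: x = 2 * 1.63964e-04 cm = 3.27928e-04 cm
Step 4: Convert to um (1 cm = 1e4 um): x = 3.279 um


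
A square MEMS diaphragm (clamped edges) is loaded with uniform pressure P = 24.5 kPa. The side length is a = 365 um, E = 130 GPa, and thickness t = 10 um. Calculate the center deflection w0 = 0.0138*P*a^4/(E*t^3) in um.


Step 1: Convert pressure to compatible units (E is in GPa, so P in GPa).
P = 24.5 kPa = 24.5e-6 GPa
Step 2: Compute numerator: 0.0138 * P * a^4.
a^4 = 365^4 = 17748900625
numerator = 0.0138 * 24.5e-6 * 17748900625 = 6.0009e+03
Step 3: Compute denominator: E * t^3 = 130 * 10^3 = 130000
Step 4: w0 = numerator / denominator = 6.0009e+03 / 130000 = 0.0462 um


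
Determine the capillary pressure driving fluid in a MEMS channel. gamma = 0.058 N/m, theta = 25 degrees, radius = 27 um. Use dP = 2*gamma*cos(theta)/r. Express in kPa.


Step 1: cos(25 deg) = 0.9063
Step 2: Convert r to m: r = 27e-6 m
Step 3: dP = 2 * 0.058 * 0.9063 / 27e-6 = 3893.7 Pa
Step 4: Convert Pa to kPa (divide by 1000).
dP = 3.89 kPa


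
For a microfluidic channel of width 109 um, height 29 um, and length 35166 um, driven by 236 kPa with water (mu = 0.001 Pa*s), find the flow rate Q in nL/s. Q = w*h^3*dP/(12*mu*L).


Step 1: Convert all dimensions to SI (meters).
w = 109e-6 m, h = 29e-6 m, L = 35166e-6 m, dP = 236e3 Pa
Step 2: Q = w * h^3 * dP / (12 * mu * L)
Q = 109e-6 * (29e-6)^3 * 236e3 / (12 * 0.001 * 35166e-6) = 1.4867169e-09 m^3/s
Step 3: Convert Q from m^3/s to nL/s (1 m^3 = 1e12 nL, so multiply by 1e12).
Q = 1486.717 nL/s


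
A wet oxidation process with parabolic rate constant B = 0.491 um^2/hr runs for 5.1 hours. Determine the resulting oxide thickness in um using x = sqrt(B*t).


Step 1: Compute B*t = 0.491 * 5.1 = 2.5041
Step 2: x = sqrt(2.5041)
x = 1.582 um


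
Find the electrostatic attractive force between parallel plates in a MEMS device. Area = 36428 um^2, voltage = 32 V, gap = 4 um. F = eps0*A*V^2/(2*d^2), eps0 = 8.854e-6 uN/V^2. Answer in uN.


Step 1: Identify parameters.
eps0 = 8.854e-6 uN/V^2, A = 36428 um^2, V = 32 V, d = 4 um
Step 2: Compute V^2 = 32^2 = 1024
Step 3: Compute d^2 = 4^2 = 16
Step 4: F = 0.5 * 8.854e-6 * 36428 * 1024 / 16
F = 10.321 uN


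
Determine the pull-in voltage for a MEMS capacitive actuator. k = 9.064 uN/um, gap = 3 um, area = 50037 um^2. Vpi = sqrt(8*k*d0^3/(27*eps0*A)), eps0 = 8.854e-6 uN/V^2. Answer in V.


Step 1: Compute numerator: 8 * k * d0^3 = 8 * 9.064 * 3^3 = 1957.824
Step 2: Compute denominator: 27 * eps0 * A = 27 * 8.854e-6 * 50037 = 11.961745
Step 3: Vpi = sqrt(1957.824 / 11.961745)
Vpi = 12.79 V


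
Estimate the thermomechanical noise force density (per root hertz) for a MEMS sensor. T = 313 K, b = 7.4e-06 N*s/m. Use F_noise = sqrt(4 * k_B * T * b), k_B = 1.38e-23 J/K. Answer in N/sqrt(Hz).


Step 1: Compute 4 * k_B * T * b
= 4 * 1.38e-23 * 313 * 7.4e-06
= 1.2785e-25 N^2/Hz
Step 2: F_noise = sqrt(1.2785e-25)
F_noise = 3.58e-13 N/sqrt(Hz)


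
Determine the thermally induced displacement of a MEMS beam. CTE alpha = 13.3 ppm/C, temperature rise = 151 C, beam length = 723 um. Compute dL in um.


Step 1: Convert CTE: alpha = 13.3 ppm/C = 13.3e-6 /C
Step 2: dL = 13.3e-6 * 151 * 723
dL = 1.452 um


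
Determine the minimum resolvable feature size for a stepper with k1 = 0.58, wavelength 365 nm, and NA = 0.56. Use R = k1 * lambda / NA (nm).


Step 1: Identify values: k1 = 0.58, lambda = 365 nm, NA = 0.56
Step 2: R = k1 * lambda / NA
R = 0.58 * 365 / 0.56
R = 378.0 nm


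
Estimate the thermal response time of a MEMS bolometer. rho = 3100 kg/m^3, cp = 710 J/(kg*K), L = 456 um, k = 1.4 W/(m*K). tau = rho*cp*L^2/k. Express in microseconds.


Step 1: Convert L to m: L = 456e-6 m
Step 2: L^2 = (456e-6)^2 = 2.07936e-07 m^2
Step 3: tau = 3100 * 710 * 2.07936e-07 / 1.4 = 3.2690509714e-01 s
Step 4: Convert to microseconds (multiply by 1e6).
tau = 326905.097 us


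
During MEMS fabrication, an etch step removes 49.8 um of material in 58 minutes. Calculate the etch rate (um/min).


Step 1: Etch rate = depth / time
Step 2: rate = 49.8 / 58
rate = 0.859 um/min


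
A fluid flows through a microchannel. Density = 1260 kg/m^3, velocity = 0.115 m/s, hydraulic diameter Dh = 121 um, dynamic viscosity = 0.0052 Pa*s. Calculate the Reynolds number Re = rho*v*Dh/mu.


Step 1: Convert Dh to meters: Dh = 121e-6 m
Step 2: Re = rho * v * Dh / mu
Re = 1260 * 0.115 * 121e-6 / 0.0052
Re = 3.372


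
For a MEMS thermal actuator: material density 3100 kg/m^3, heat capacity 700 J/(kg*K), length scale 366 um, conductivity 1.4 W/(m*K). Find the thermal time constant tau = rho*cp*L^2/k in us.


Step 1: Convert L to m: L = 366e-6 m
Step 2: L^2 = (366e-6)^2 = 1.33956e-07 m^2
Step 3: tau = 3100 * 700 * 1.33956e-07 / 1.4 = 2.076318e-01 s
Step 4: Convert to microseconds (multiply by 1e6).
tau = 207631.8 us


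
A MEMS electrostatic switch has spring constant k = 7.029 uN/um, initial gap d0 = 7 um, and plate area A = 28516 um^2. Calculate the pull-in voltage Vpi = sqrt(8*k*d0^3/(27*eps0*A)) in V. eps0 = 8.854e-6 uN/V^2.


Step 1: Compute numerator: 8 * k * d0^3 = 8 * 7.029 * 7^3 = 19287.576
Step 2: Compute denominator: 27 * eps0 * A = 27 * 8.854e-6 * 28516 = 6.816978
Step 3: Vpi = sqrt(19287.576 / 6.816978)
Vpi = 53.19 V


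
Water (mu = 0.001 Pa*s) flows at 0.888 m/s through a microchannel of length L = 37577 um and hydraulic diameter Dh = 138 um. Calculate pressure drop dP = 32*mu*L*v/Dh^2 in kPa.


Step 1: Convert to SI: L = 37577e-6 m, Dh = 138e-6 m
Step 2: dP = 32 * 0.001 * 37577e-6 * 0.888 / (138e-6)^2
Step 3: dP = 56069.52 Pa
Step 4: Convert to kPa: dP = 56.07 kPa


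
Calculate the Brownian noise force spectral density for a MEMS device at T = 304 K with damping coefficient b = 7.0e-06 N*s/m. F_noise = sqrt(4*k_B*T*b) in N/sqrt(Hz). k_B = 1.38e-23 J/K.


Step 1: Compute 4 * k_B * T * b
= 4 * 1.38e-23 * 304 * 7.0e-06
= 1.1747e-25 N^2/Hz
Step 2: F_noise = sqrt(1.1747e-25)
F_noise = 3.43e-13 N/sqrt(Hz)


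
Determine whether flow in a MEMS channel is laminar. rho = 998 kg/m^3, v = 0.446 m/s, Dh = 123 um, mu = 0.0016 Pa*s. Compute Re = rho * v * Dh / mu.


Step 1: Convert Dh to meters: Dh = 123e-6 m
Step 2: Re = rho * v * Dh / mu
Re = 998 * 0.446 * 123e-6 / 0.0016
Re = 34.218
Since Re = 34.218 is below ~2300, the flow is laminar.


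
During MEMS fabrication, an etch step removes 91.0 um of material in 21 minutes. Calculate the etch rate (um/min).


Step 1: Etch rate = depth / time
Step 2: rate = 91.0 / 21
rate = 4.333 um/min
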